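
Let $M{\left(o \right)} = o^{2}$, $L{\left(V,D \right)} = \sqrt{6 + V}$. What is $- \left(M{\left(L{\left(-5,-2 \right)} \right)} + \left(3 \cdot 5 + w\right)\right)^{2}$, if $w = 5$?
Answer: $-441$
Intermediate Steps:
$- \left(M{\left(L{\left(-5,-2 \right)} \right)} + \left(3 \cdot 5 + w\right)\right)^{2} = - \left(\left(\sqrt{6 - 5}\right)^{2} + \left(3 \cdot 5 + 5\right)\right)^{2} = - \left(\left(\sqrt{1}\right)^{2} + \left(15 + 5\right)\right)^{2} = - \left(1^{2} + 20\right)^{2} = - \left(1 + 20\right)^{2} = - 21^{2} = \left(-1\right) 441 = -441$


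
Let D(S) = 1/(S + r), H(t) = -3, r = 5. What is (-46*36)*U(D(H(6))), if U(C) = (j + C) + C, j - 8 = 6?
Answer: -24840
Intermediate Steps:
D(S) = 1/(5 + S) (D(S) = 1/(S + 5) = 1/(5 + S))
j = 14 (j = 8 + 6 = 14)
U(C) = 14 + 2*C (U(C) = (14 + C) + C = 14 + 2*C)
(-46*36)*U(D(H(6))) = (-46*36)*(14 + 2/(5 - 3)) = -1656*(14 + 2/2) = -1656*(14 + 2*(½)) = -1656*(14 + 1) = -1656*15 = -24840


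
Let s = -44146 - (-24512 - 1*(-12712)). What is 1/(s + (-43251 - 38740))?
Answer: -1/114337 ≈ -8.7461e-6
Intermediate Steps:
s = -32346 (s = -44146 - (-24512 + 12712) = -44146 - 1*(-11800) = -44146 + 11800 = -32346)
1/(s + (-43251 - 38740)) = 1/(-32346 + (-43251 - 38740)) = 1/(-32346 - 81991) = 1/(-114337) = -1/114337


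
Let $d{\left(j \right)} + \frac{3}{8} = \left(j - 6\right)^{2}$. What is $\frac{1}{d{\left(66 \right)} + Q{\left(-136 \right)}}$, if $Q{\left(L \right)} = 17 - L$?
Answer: $\frac{8}{30021} \approx 0.00026648$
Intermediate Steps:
$d{\left(j \right)} = - \frac{3}{8} + \left(-6 + j\right)^{2}$ ($d{\left(j \right)} = - \frac{3}{8} + \left(j - 6\right)^{2} = - \frac{3}{8} + \left(-6 + j\right)^{2}$)
$\frac{1}{d{\left(66 \right)} + Q{\left(-136 \right)}} = \frac{1}{\left(- \frac{3}{8} + \left(-6 + 66\right)^{2}\right) + \left(17 - -136\right)} = \frac{1}{\left(- \frac{3}{8} + 60^{2}\right) + \left(17 + 136\right)} = \frac{1}{\left(- \frac{3}{8} + 3600\right) + 153} = \frac{1}{\frac{28797}{8} + 153} = \frac{1}{\frac{30021}{8}} = \frac{8}{30021}$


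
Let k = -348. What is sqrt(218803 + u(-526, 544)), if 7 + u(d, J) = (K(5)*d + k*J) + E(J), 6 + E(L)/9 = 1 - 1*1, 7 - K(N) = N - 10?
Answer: sqrt(23118) ≈ 152.05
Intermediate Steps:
K(N) = 17 - N (K(N) = 7 - (N - 10) = 7 - (-10 + N) = 7 + (10 - N) = 17 - N)
E(L) = -54 (E(L) = -54 + 9*(1 - 1*1) = -54 + 9*(1 - 1) = -54 + 9*0 = -54 + 0 = -54)
u(d, J) = -61 - 348*J + 12*d (u(d, J) = -7 + (((17 - 1*5)*d - 348*J) - 54) = -7 + (((17 - 5)*d - 348*J) - 54) = -7 + ((12*d - 348*J) - 54) = -7 + ((-348*J + 12*d) - 54) = -7 + (-54 - 348*J + 12*d) = -61 - 348*J + 12*d)
sqrt(218803 + u(-526, 544)) = sqrt(218803 + (-61 - 348*544 + 12*(-526))) = sqrt(218803 + (-61 - 189312 - 6312)) = sqrt(218803 - 195685) = sqrt(23118)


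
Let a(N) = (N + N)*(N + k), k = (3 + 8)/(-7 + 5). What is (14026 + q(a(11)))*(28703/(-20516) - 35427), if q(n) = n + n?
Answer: -2592670507845/5129 ≈ -5.0549e+8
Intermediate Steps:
k = -11/2 (k = 11/(-2) = 11*(-1/2) = -11/2 ≈ -5.5000)
a(N) = 2*N*(-11/2 + N) (a(N) = (N + N)*(N - 11/2) = (2*N)*(-11/2 + N) = 2*N*(-11/2 + N))
q(n) = 2*n
(14026 + q(a(11)))*(28703/(-20516) - 35427) = (14026 + 2*(11*(-11 + 2*11)))*(28703/(-20516) - 35427) = (14026 + 2*(11*(-11 + 22)))*(28703*(-1/20516) - 35427) = (14026 + 2*(11*11))*(-28703/20516 - 35427) = (14026 + 2*121)*(-726849035/20516) = (14026 + 242)*(-726849035/20516) = 14268*(-726849035/20516) = -2592670507845/5129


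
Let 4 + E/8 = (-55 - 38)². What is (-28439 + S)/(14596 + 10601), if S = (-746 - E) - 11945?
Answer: -110290/25197 ≈ -4.3771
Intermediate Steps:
E = 69160 (E = -32 + 8*(-55 - 38)² = -32 + 8*(-93)² = -32 + 8*8649 = -32 + 69192 = 69160)
S = -81851 (S = (-746 - 1*69160) - 11945 = (-746 - 69160) - 11945 = -69906 - 11945 = -81851)
(-28439 + S)/(14596 + 10601) = (-28439 - 81851)/(14596 + 10601) = -110290/25197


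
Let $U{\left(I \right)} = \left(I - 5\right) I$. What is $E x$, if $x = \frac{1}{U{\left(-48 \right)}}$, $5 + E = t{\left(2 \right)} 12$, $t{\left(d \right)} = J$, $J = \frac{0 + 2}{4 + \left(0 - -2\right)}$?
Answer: $- \frac{1}{2544} \approx -0.00039308$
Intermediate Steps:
$U{\left(I \right)} = I \left(-5 + I\right)$ ($U{\left(I \right)} = \left(-5 + I\right) I = I \left(-5 + I\right)$)
$J = \frac{1}{3}$ ($J = \frac{2}{4 + \left(0 + 2\right)} = \frac{2}{4 + 2} = \frac{2}{6} = 2 \cdot \frac{1}{6} = \frac{1}{3} \approx 0.33333$)
$t{\left(d \right)} = \frac{1}{3}$
$E = -1$ ($E = -5 + \frac{1}{3} \cdot 12 = -5 + 4 = -1$)
$x = \frac{1}{2544}$ ($x = \frac{1}{\left(-48\right) \left(-5 - 48\right)} = \frac{1}{\left(-48\right) \left(-53\right)} = \frac{1}{2544} \approx 0.00039308$)
$E x = \left(-1\right) \frac{1}{2544} = - \frac{1}{2544}$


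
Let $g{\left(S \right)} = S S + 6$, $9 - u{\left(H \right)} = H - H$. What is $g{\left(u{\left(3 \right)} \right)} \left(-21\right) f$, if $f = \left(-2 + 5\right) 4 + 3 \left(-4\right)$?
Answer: $0$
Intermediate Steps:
$u{\left(H \right)} = 9$ ($u{\left(H \right)} = 9 - \left(H - H\right) = 9 - 0 = 9 + 0 = 9$)
$f = 0$ ($f = 3 \cdot 4 - 12 = 12 - 12 = 0$)
$g{\left(S \right)} = 6 + S^{2}$ ($g{\left(S \right)} = S^{2} + 6 = 6 + S^{2}$)
$g{\left(u{\left(3 \right)} \right)} \left(-21\right) f = \left(6 + 9^{2}\right) \left(-21\right) 0 = \left(6 + 81\right) \left(-21\right) 0 = 87 \left(-21\right) 0 = \left(-1827\right) 0 = 0$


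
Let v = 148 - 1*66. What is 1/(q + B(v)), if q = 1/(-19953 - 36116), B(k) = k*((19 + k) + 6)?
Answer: 56069/491949405 ≈ 0.00011397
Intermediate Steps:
v = 82 (v = 148 - 66 = 82)
B(k) = k*(25 + k)
q = -1/56069 (q = 1/(-56069) = -1/56069 ≈ -1.7835e-5)
1/(q + B(v)) = 1/(-1/56069 + 82*(25 + 82)) = 1/(-1/56069 + 82*107) = 1/(-1/56069 + 8774) = 1/(491949405/56069) = 56069/491949405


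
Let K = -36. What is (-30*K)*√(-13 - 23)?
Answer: 6480*I ≈ 6480.0*I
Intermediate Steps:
(-30*K)*√(-13 - 23) = (-30*(-36))*√(-13 - 23) = 1080*√(-36) = 1080*(6*I) = 6480*I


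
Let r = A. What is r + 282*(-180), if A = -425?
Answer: -51185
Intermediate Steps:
r = -425
r + 282*(-180) = -425 + 282*(-180) = -425 - 50760 = -51185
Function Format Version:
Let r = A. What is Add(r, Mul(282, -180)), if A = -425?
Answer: -51185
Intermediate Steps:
r = -425
Add(r, Mul(282, -180)) = Add(-425, Mul(282, -180)) = Add(-425, -50760) = -51185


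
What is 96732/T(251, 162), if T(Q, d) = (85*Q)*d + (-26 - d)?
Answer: 48366/1728041 ≈ 0.027989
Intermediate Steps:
T(Q, d) = -26 - d + 85*Q*d (T(Q, d) = 85*Q*d + (-26 - d) = -26 - d + 85*Q*d)
96732/T(251, 162) = 96732/(-26 - 1*162 + 85*251*162) = 96732/(-26 - 162 + 3456270) = 96732/3456082 = 96732*(1/3456082) = 48366/1728041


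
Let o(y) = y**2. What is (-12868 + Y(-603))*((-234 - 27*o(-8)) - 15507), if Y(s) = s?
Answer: 235324899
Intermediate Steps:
(-12868 + Y(-603))*((-234 - 27*o(-8)) - 15507) = (-12868 - 603)*((-234 - 27*(-8)**2) - 15507) = -13471*((-234 - 27*64) - 15507) = -13471*((-234 - 1728) - 15507) = -13471*(-1962 - 15507) = -13471*(-17469) = 235324899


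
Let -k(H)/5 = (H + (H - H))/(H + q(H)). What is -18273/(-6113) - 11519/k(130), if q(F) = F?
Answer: 140922659/30565 ≈ 4610.6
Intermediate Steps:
k(H) = -5/2 (k(H) = -5*(H + (H - H))/(H + H) = -5*(H + 0)/(2*H) = -5*H*1/(2*H) = -5*½ = -5/2)
-18273/(-6113) - 11519/k(130) = -18273/(-6113) - 11519/(-5/2) = -18273*(-1/6113) - 11519*(-⅖) = 18273/6113 + 23038/5 = 140922659/30565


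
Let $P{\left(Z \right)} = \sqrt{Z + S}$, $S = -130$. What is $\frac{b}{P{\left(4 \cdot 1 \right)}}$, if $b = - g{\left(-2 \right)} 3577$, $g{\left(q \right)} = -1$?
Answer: $- \frac{511 i \sqrt{14}}{6} \approx - 318.66 i$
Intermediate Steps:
$b = 3577$ ($b = \left(-1\right) \left(-1\right) 3577 = 1 \cdot 3577 = 3577$)
$P{\left(Z \right)} = \sqrt{-130 + Z}$ ($P{\left(Z \right)} = \sqrt{Z - 130} = \sqrt{-130 + Z}$)
$\frac{b}{P{\left(4 \cdot 1 \right)}} = \frac{3577}{\sqrt{-130 + 4 \cdot 1}} = \frac{3577}{\sqrt{-130 + 4}} = \frac{3577}{\sqrt{-126}} = \frac{3577}{3 i \sqrt{14}} = 3577 \left(- \frac{i \sqrt{14}}{42}\right) = - \frac{511 i \sqrt{14}}{6}$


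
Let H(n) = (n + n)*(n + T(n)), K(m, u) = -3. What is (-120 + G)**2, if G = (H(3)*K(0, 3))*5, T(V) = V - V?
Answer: 152100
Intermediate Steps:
T(V) = 0
H(n) = 2*n**2 (H(n) = (n + n)*(n + 0) = (2*n)*n = 2*n**2)
G = -270 (G = ((2*3**2)*(-3))*5 = ((2*9)*(-3))*5 = (18*(-3))*5 = -54*5 = -270)
(-120 + G)**2 = (-120 - 270)**2 = (-390)**2 = 152100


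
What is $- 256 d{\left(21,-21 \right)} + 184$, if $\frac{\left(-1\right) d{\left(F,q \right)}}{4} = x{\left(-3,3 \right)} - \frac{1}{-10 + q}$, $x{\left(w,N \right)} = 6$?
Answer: $\frac{197192}{31} \approx 6361.0$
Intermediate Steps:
$d{\left(F,q \right)} = -24 + \frac{4}{-10 + q}$ ($d{\left(F,q \right)} = - 4 \left(6 - \frac{1}{-10 + q}\right) = -24 + \frac{4}{-10 + q}$)
$- 256 d{\left(21,-21 \right)} + 184 = - 256 \frac{4 \left(61 - -126\right)}{-10 - 21} + 184 = - 256 \frac{4 \left(61 + 126\right)}{-31} + 184 = - 256 \cdot 4 \left(- \frac{1}{31}\right) 187 + 184 = \left(-256\right) \left(- \frac{748}{31}\right) + 184 = \frac{191488}{31} + 184 = \frac{197192}{31}$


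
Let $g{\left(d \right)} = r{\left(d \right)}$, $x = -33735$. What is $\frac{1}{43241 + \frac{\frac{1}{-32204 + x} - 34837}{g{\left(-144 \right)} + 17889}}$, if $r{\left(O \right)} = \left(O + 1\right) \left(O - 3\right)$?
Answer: $\frac{427614415}{18490092066191} \approx 2.3127 \cdot 10^{-5}$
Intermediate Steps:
$r{\left(O \right)} = \left(1 + O\right) \left(-3 + O\right)$
$g{\left(d \right)} = -3 + d^{2} - 2 d$
$\frac{1}{43241 + \frac{\frac{1}{-32204 + x} - 34837}{g{\left(-144 \right)} + 17889}} = \frac{1}{43241 + \frac{\frac{1}{-32204 - 33735} - 34837}{\left(-3 + \left(-144\right)^{2} - -288\right) + 17889}} = \frac{1}{43241 + \frac{\frac{1}{-65939} - 34837}{\left(-3 + 20736 + 288\right) + 17889}} = \frac{1}{43241 + \frac{- \frac{1}{65939} - 34837}{21021 + 17889}} = \frac{1}{43241 - \frac{2297116944}{65939 \cdot 38910}} = \frac{1}{43241 - \frac{382852824}{427614415}} = \frac{1}{\frac{18490092066191}{427614415}} = \frac{427614415}{18490092066191}$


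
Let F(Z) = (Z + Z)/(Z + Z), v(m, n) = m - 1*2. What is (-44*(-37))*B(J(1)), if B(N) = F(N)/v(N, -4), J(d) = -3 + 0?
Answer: -1628/5 ≈ -325.60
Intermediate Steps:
J(d) = -3
v(m, n) = -2 + m (v(m, n) = m - 2 = -2 + m)
F(Z) = 1 (F(Z) = (2*Z)/((2*Z)) = (2*Z)*(1/(2*Z)) = 1)
B(N) = 1/(-2 + N)
(-44*(-37))*B(J(1)) = (-44*(-37))/(-2 - 3) = 1628/(-5) = 1628*(-1/5) = -1628/5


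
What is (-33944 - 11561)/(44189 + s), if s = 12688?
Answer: -45505/56877 ≈ -0.80006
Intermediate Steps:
(-33944 - 11561)/(44189 + s) = (-33944 - 11561)/(44189 + 12688) = -45505/56877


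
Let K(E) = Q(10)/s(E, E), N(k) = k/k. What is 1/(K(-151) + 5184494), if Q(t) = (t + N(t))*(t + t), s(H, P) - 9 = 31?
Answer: 2/10368999 ≈ 1.9288e-7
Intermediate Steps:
N(k) = 1
s(H, P) = 40 (s(H, P) = 9 + 31 = 40)
Q(t) = 2*t*(1 + t) (Q(t) = (t + 1)*(t + t) = (1 + t)*(2*t) = 2*t*(1 + t))
K(E) = 11/2 (K(E) = (2*10*(1 + 10))/40 = (2*10*11)*(1/40) = 220*(1/40) = 11/2)
1/(K(-151) + 5184494) = 1/(11/2 + 5184494) = 1/(10368999/2) = 2/10368999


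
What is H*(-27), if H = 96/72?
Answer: -36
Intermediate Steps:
H = 4/3 (H = 96*(1/72) = 4/3 ≈ 1.3333)
H*(-27) = (4/3)*(-27) = -36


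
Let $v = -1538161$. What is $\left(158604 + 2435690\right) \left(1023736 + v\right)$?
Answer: $-1334569690950$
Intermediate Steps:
$\left(158604 + 2435690\right) \left(1023736 + v\right) = \left(158604 + 2435690\right) \left(1023736 - 1538161\right) = 2594294 \left(-514425\right) = -1334569690950$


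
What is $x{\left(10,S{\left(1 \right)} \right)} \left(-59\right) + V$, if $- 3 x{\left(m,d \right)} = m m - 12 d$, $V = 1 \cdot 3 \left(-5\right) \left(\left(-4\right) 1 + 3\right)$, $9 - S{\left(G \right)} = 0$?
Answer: $- \frac{427}{3} \approx -142.33$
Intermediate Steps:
$S{\left(G \right)} = 9$ ($S{\left(G \right)} = 9 - 0 = 9 + 0 = 9$)
$V = 15$ ($V = 3 \left(-5\right) \left(-4 + 3\right) = \left(-15\right) \left(-1\right) = 15$)
$x{\left(m,d \right)} = 4 d - \frac{m^{2}}{3}$ ($x{\left(m,d \right)} = - \frac{m m - 12 d}{3} = - \frac{m^{2} - 12 d}{3} = 4 d - \frac{m^{2}}{3}$)
$x{\left(10,S{\left(1 \right)} \right)} \left(-59\right) + V = \left(4 \cdot 9 - \frac{10^{2}}{3}\right) \left(-59\right) + 15 = \left(36 - \frac{100}{3}\right) \left(-59\right) + 15 = \frac{8}{3} \left(-59\right) + 15 = - \frac{472}{3} + 15 = - \frac{427}{3}$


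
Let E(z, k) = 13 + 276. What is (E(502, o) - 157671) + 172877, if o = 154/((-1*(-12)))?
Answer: 15495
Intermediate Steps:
o = 77/6 (o = 154/12 = 154*(1/12) = 77/6 ≈ 12.833)
E(z, k) = 289
(E(502, o) - 157671) + 172877 = (289 - 157671) + 172877 = -157382 + 172877 = 15495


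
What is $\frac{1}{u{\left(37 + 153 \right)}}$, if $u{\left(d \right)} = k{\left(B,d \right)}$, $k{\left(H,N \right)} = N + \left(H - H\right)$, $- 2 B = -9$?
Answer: $\frac{1}{190} \approx 0.0052632$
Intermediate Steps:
$B = \frac{9}{2}$ ($B = \left(- \frac{1}{2}\right) \left(-9\right) = \frac{9}{2} \approx 4.5$)
$k{\left(H,N \right)} = N$ ($k{\left(H,N \right)} = N + 0 = N$)
$u{\left(d \right)} = d$
$\frac{1}{u{\left(37 + 153 \right)}} = \frac{1}{37 + 153} = \frac{1}{190}$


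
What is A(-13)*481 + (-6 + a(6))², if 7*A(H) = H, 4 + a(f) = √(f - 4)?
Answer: -5539/7 - 20*√2 ≈ -819.57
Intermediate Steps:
a(f) = -4 + √(-4 + f) (a(f) = -4 + √(f - 4) = -4 + √(-4 + f))
A(H) = H/7
A(-13)*481 + (-6 + a(6))² = ((⅐)*(-13))*481 + (-6 + (-4 + √(-4 + 6)))² = -13/7*481 + (-6 + (-4 + √2))² = -6253/7 + (-10 + √2)²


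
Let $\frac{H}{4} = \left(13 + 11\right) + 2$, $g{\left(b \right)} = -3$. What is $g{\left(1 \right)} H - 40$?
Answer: $-352$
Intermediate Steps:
$H = 104$ ($H = 4 \left(\left(13 + 11\right) + 2\right) = 4 \left(24 + 2\right) = 4 \cdot 26 = 104$)
$g{\left(1 \right)} H - 40 = \left(-3\right) 104 - 40 = -312 - 40 = -352$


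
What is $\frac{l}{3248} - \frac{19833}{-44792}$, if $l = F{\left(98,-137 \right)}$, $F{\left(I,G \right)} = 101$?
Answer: $\frac{783427}{1653232} \approx 0.47388$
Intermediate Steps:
$l = 101$
$\frac{l}{3248} - \frac{19833}{-44792} = \frac{101}{3248} - \frac{19833}{-44792} = 101 \cdot \frac{1}{3248} - - \frac{1803}{4072} = \frac{101}{3248} + \frac{1803}{4072} = \frac{783427}{1653232}$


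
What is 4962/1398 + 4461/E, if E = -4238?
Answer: 2465413/987454 ≈ 2.4967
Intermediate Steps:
4962/1398 + 4461/E = 4962/1398 + 4461/(-4238) = 4962*(1/1398) + 4461*(-1/4238) = 827/233 - 4461/4238 = 2465413/987454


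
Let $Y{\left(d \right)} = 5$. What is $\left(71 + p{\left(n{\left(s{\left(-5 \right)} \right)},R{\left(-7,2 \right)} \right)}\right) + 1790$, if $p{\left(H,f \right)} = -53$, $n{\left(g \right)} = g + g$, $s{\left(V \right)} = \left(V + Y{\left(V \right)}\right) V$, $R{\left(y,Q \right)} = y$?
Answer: $1808$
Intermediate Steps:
$s{\left(V \right)} = V \left(5 + V\right)$ ($s{\left(V \right)} = \left(V + 5\right) V = \left(5 + V\right) V = V \left(5 + V\right)$)
$n{\left(g \right)} = 2 g$
$\left(71 + p{\left(n{\left(s{\left(-5 \right)} \right)},R{\left(-7,2 \right)} \right)}\right) + 1790 = \left(71 - 53\right) + 1790 = 18 + 1790 = 1808$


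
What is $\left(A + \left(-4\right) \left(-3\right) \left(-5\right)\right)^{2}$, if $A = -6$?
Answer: $4356$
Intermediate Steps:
$\left(A + \left(-4\right) \left(-3\right) \left(-5\right)\right)^{2} = \left(-6 + \left(-4\right) \left(-3\right) \left(-5\right)\right)^{2} = \left(-6 + 12 \left(-5\right)\right)^{2} = \left(-6 - 60\right)^{2} = \left(-66\right)^{2} = 4356$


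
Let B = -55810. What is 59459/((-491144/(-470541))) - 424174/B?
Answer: 780827389944223/13705373320 ≈ 56972.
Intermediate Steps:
59459/((-491144/(-470541))) - 424174/B = 59459/((-491144/(-470541))) - 424174/(-55810) = 59459/((-491144*(-1/470541))) - 424174*(-1/55810) = 59459/(491144/470541) + 212087/27905 = 59459*(470541/491144) + 212087/27905 = 27977897319/491144 + 212087/27905 = 780827389944223/13705373320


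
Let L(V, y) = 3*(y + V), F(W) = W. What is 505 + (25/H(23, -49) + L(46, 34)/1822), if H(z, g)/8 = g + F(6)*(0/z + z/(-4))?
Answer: 307374125/608548 ≈ 505.09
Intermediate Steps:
H(z, g) = -12*z + 8*g (H(z, g) = 8*(g + 6*(0/z + z/(-4))) = 8*(g + 6*(0 + z*(-¼))) = 8*(g + 6*(0 - z/4)) = 8*(g + 6*(-z/4)) = 8*(g - 3*z/2) = -12*z + 8*g)
L(V, y) = 3*V + 3*y (L(V, y) = 3*(V + y) = 3*V + 3*y)
505 + (25/H(23, -49) + L(46, 34)/1822) = 505 + (25/(-12*23 + 8*(-49)) + (3*46 + 3*34)/1822) = 505 + (25/(-276 - 392) + (138 + 102)*(1/1822)) = 505 + (25/(-668) + 240*(1/1822)) = 505 + (25*(-1/668) + 120/911) = 505 + (-25/668 + 120/911) = 505 + 57385/608548 = 307374125/608548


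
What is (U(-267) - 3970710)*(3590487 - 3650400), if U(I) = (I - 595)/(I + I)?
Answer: 21172837584969/89 ≈ 2.3790e+11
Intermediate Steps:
U(I) = (-595 + I)/(2*I) (U(I) = (-595 + I)/((2*I)) = (-595 + I)*(1/(2*I)) = (-595 + I)/(2*I))
(U(-267) - 3970710)*(3590487 - 3650400) = ((½)*(-595 - 267)/(-267) - 3970710)*(3590487 - 3650400) = ((½)*(-1/267)*(-862) - 3970710)*(-59913) = (431/267 - 3970710)*(-59913) = -1060179139/267*(-59913) = 21172837584969/89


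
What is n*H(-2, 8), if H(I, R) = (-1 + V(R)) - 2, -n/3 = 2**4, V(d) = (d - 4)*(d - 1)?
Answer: -1200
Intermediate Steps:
V(d) = (-1 + d)*(-4 + d) (V(d) = (-4 + d)*(-1 + d) = (-1 + d)*(-4 + d))
n = -48 (n = -3*2**4 = -3*16 = -48)
H(I, R) = 1 + R**2 - 5*R (H(I, R) = (-1 + (4 + R**2 - 5*R)) - 2 = (3 + R**2 - 5*R) - 2 = 1 + R**2 - 5*R)
n*H(-2, 8) = -48*(1 + 8**2 - 5*8) = -48*(1 + 64 - 40) = -48*25 = -1200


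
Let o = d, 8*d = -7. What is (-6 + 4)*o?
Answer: 7/4 ≈ 1.7500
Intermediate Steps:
d = -7/8 (d = (1/8)*(-7) = -7/8 ≈ -0.87500)
o = -7/8 ≈ -0.87500
(-6 + 4)*o = (-6 + 4)*(-7/8) = -2*(-7/8) = 7/4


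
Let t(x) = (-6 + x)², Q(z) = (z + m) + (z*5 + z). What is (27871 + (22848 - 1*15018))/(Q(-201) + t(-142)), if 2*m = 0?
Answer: 35701/20497 ≈ 1.7418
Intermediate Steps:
m = 0 (m = (½)*0 = 0)
Q(z) = 7*z (Q(z) = (z + 0) + (z*5 + z) = z + (5*z + z) = z + 6*z = 7*z)
(27871 + (22848 - 1*15018))/(Q(-201) + t(-142)) = (27871 + (22848 - 1*15018))/(7*(-201) + (-6 - 142)²) = (27871 + (22848 - 15018))/(-1407 + (-148)²) = (27871 + 7830)/(-1407 + 21904) = 35701/20497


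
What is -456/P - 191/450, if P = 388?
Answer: -69827/43650 ≈ -1.5997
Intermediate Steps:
-456/P - 191/450 = -456/388 - 191/450 = -456*1/388 - 191*1/450 = -114/97 - 191/450 = -69827/43650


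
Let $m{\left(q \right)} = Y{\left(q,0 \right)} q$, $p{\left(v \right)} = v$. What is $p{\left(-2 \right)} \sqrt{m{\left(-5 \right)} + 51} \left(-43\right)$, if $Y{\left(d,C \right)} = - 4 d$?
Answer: $602 i \approx 602.0 i$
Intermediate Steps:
$m{\left(q \right)} = - 4 q^{2}$ ($m{\left(q \right)} = - 4 q q = - 4 q^{2}$)
$p{\left(-2 \right)} \sqrt{m{\left(-5 \right)} + 51} \left(-43\right) = - 2 \sqrt{- 4 \left(-5\right)^{2} + 51} \left(-43\right) = - 2 \sqrt{\left(-4\right) 25 + 51} \left(-43\right) = - 2 \sqrt{-100 + 51} \left(-43\right) = - 2 \sqrt{-49} \left(-43\right) = - 2 \cdot 7 i \left(-43\right) = - 14 i \left(-43\right) = 602 i$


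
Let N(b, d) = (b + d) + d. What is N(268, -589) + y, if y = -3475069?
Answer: -3475979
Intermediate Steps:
N(b, d) = b + 2*d
N(268, -589) + y = (268 + 2*(-589)) - 3475069 = (268 - 1178) - 3475069 = -910 - 3475069 = -3475979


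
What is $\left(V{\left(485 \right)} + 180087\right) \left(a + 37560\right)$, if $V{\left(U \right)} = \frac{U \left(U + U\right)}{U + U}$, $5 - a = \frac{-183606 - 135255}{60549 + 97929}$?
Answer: $\frac{179173919213422}{26413} \approx 6.7835 \cdot 10^{9}$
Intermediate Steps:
$a = \frac{370417}{52826}$ ($a = 5 - \frac{-183606 - 135255}{60549 + 97929} = 5 - - \frac{318861}{158478} = 5 - \left(-318861\right) \frac{1}{158478} = 5 - - \frac{106287}{52826} = 5 + \frac{106287}{52826} = \frac{370417}{52826} \approx 7.012$)
$V{\left(U \right)} = U$ ($V{\left(U \right)} = \frac{U 2 U}{2 U} = 2 U^{2} \frac{1}{2 U} = U$)
$\left(V{\left(485 \right)} + 180087\right) \left(a + 37560\right) = \left(485 + 180087\right) \left(\frac{370417}{52826} + 37560\right) = 180572 \cdot \frac{1984514977}{52826} = \frac{179173919213422}{26413}$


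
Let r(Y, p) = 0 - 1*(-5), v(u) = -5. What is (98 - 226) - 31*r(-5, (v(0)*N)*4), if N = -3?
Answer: -283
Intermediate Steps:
r(Y, p) = 5 (r(Y, p) = 0 + 5 = 5)
(98 - 226) - 31*r(-5, (v(0)*N)*4) = (98 - 226) - 31*5 = -128 - 1*155 = -128 - 155 = -283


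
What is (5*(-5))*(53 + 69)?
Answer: -3050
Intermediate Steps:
(5*(-5))*(53 + 69) = -25*122 = -3050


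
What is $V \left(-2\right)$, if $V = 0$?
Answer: $0$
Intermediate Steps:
$V \left(-2\right) = 0 \left(-2\right) = 0$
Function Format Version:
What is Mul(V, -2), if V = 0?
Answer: 0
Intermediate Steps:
Mul(V, -2) = Mul(0, -2) = 0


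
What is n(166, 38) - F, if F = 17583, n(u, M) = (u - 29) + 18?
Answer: -17428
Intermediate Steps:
n(u, M) = -11 + u (n(u, M) = (-29 + u) + 18 = -11 + u)
n(166, 38) - F = (-11 + 166) - 1*17583 = 155 - 17583 = -17428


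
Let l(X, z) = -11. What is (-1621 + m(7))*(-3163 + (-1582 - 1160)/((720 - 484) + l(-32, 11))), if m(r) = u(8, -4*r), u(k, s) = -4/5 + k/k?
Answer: 1929878456/375 ≈ 5.1463e+6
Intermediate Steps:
u(k, s) = ⅕ (u(k, s) = -4*⅕ + 1 = -⅘ + 1 = ⅕)
m(r) = ⅕
(-1621 + m(7))*(-3163 + (-1582 - 1160)/((720 - 484) + l(-32, 11))) = (-1621 + ⅕)*(-3163 + (-1582 - 1160)/((720 - 484) - 11)) = -8104*(-3163 - 2742/(236 - 11))/5 = -8104*(-3163 - 2742/225)/5 = -8104*(-3163 - 2742*1/225)/5 = -8104*(-3163 - 914/75)/5 = -8104/5*(-238139/75) = 1929878456/375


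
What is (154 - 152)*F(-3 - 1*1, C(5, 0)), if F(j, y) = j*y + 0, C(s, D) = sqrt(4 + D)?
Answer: -16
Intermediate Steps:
F(j, y) = j*y
(154 - 152)*F(-3 - 1*1, C(5, 0)) = (154 - 152)*((-3 - 1*1)*sqrt(4 + 0)) = 2*((-3 - 1)*sqrt(4)) = 2*(-4*2) = 2*(-8) = -16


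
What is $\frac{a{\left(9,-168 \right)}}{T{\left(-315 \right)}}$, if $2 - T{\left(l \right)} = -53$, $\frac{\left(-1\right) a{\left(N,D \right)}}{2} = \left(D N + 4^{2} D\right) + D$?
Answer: $\frac{8736}{55} \approx 158.84$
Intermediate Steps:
$a{\left(N,D \right)} = - 34 D - 2 D N$ ($a{\left(N,D \right)} = - 2 \left(\left(D N + 4^{2} D\right) + D\right) = - 2 \left(\left(D N + 16 D\right) + D\right) = - 2 \left(\left(16 D + D N\right) + D\right) = - 2 \left(17 D + D N\right) = - 34 D - 2 D N$)
$T{\left(l \right)} = 55$ ($T{\left(l \right)} = 2 - -53 = 2 + 53 = 55$)
$\frac{a{\left(9,-168 \right)}}{T{\left(-315 \right)}} = \frac{\left(-2\right) \left(-168\right) \left(17 + 9\right)}{55} = \left(-2\right) \left(-168\right) 26 \cdot \frac{1}{55} = 8736 \cdot \frac{1}{55} = \frac{8736}{55}$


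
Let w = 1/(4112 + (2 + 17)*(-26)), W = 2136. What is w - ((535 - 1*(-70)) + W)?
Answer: -9916937/3618 ≈ -2741.0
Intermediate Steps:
w = 1/3618 (w = 1/(4112 + 19*(-26)) = 1/(4112 - 494) = 1/3618 ≈ 0.00027640)
w - ((535 - 1*(-70)) + W) = 1/3618 - ((535 - 1*(-70)) + 2136) = 1/3618 - ((535 + 70) + 2136) = 1/3618 - (605 + 2136) = 1/3618 - 1*2741 = 1/3618 - 2741 = -9916937/3618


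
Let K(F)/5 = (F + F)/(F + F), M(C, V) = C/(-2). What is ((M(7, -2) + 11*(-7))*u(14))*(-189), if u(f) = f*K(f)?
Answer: 1065015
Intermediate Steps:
M(C, V) = -C/2 (M(C, V) = C*(-½) = -C/2)
K(F) = 5 (K(F) = 5*((F + F)/(F + F)) = 5*((2*F)/((2*F))) = 5*((2*F)*(1/(2*F))) = 5*1 = 5)
u(f) = 5*f (u(f) = f*5 = 5*f)
((M(7, -2) + 11*(-7))*u(14))*(-189) = ((-½*7 + 11*(-7))*(5*14))*(-189) = ((-7/2 - 77)*70)*(-189) = -161/2*70*(-189) = -5635*(-189) = 1065015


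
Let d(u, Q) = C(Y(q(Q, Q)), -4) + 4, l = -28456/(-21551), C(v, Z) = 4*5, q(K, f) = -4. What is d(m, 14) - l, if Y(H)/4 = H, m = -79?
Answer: 488768/21551 ≈ 22.680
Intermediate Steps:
Y(H) = 4*H
C(v, Z) = 20
l = 28456/21551 (l = -28456*(-1/21551) = 28456/21551 ≈ 1.3204)
d(u, Q) = 24 (d(u, Q) = 20 + 4 = 24)
d(m, 14) - l = 24 - 1*28456/21551 = 24 - 28456/21551 = 488768/21551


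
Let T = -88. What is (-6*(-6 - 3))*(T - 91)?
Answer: -9666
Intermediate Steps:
(-6*(-6 - 3))*(T - 91) = (-6*(-6 - 3))*(-88 - 91) = -6*(-9)*(-179) = 54*(-179) = -9666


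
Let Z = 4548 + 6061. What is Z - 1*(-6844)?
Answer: 17453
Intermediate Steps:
Z = 10609
Z - 1*(-6844) = 10609 - 1*(-6844) = 10609 + 6844 = 17453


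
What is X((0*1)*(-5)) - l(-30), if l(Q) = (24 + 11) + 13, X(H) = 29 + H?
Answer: -19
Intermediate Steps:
l(Q) = 48 (l(Q) = 35 + 13 = 48)
X((0*1)*(-5)) - l(-30) = (29 + (0*1)*(-5)) - 1*48 = (29 + 0*(-5)) - 48 = (29 + 0) - 48 = 29 - 48 = -19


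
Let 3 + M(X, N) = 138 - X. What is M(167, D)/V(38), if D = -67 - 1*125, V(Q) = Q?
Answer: -16/19 ≈ -0.84210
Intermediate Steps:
D = -192 (D = -67 - 125 = -192)
M(X, N) = 135 - X (M(X, N) = -3 + (138 - X) = 135 - X)
M(167, D)/V(38) = (135 - 1*167)/38 = (135 - 167)*(1/38) = -32*1/38 = -16/19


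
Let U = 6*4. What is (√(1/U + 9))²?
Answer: 217/24 ≈ 9.0417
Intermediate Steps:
U = 24
(√(1/U + 9))² = (√(1/24 + 9))² = (√(217/24))² = (√1302/12)² = 217/24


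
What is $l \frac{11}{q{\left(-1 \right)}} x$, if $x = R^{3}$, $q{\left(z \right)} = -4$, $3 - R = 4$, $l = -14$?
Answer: $- \frac{77}{2} \approx -38.5$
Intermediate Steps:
$R = -1$ ($R = 3 - 4 = -1$)
$x = -1$ ($x = \left(-1\right)^{3} = -1$)
$l \frac{11}{q{\left(-1 \right)}} x = - 14 \frac{11}{-4} \left(-1\right) = - 14 \cdot 11 \left(- \frac{1}{4}\right) \left(-1\right) = \left(-14\right) \left(- \frac{11}{4}\right) \left(-1\right) = \frac{77}{2} \left(-1\right) = - \frac{77}{2}$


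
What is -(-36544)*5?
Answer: 182720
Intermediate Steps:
-(-36544)*5 = -1142*(-160) = 182720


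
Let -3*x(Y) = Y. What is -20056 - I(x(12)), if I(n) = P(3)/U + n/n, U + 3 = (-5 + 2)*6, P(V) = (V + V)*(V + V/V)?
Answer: -140391/7 ≈ -20056.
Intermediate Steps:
x(Y) = -Y/3
P(V) = 2*V*(1 + V) (P(V) = (2*V)*(V + 1) = (2*V)*(1 + V) = 2*V*(1 + V))
U = -21 (U = -3 + (-5 + 2)*6 = -3 - 3*6 = -3 - 18 = -21)
I(n) = -⅐ (I(n) = (2*3*(1 + 3))/(-21) + n/n = (2*3*4)*(-1/21) + 1 = 24*(-1/21) + 1 = -8/7 + 1 = -⅐)
-20056 - I(x(12)) = -20056 - 1*(-⅐) = -20056 + ⅐ = -140391/7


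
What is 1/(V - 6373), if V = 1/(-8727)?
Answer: -8727/55617172 ≈ -0.00015691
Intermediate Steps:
V = -1/8727 ≈ -0.00011459
1/(V - 6373) = 1/(-1/8727 - 6373) = 1/(-55617172/8727) = -8727/55617172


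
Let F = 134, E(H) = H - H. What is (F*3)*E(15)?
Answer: 0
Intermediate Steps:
E(H) = 0
(F*3)*E(15) = (134*3)*0 = 402*0 = 0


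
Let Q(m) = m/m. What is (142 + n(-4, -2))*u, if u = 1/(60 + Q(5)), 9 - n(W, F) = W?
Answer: 155/61 ≈ 2.5410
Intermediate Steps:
n(W, F) = 9 - W
Q(m) = 1
u = 1/61 (u = 1/(60 + 1) = 1/61 ≈ 0.016393)
(142 + n(-4, -2))*u = (142 + (9 - 1*(-4)))*(1/61) = (142 + (9 + 4))*(1/61) = (142 + 13)*(1/61) = 155*(1/61) = 155/61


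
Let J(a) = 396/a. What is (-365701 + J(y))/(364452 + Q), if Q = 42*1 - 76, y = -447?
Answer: -54489581/54298282 ≈ -1.0035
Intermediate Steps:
Q = -34 (Q = 42 - 76 = -34)
(-365701 + J(y))/(364452 + Q) = (-365701 + 396/(-447))/(364452 - 34) = (-365701 + 396*(-1/447))/364418 = (-365701 - 132/149)*(1/364418) = -54489581/149*1/364418 = -54489581/54298282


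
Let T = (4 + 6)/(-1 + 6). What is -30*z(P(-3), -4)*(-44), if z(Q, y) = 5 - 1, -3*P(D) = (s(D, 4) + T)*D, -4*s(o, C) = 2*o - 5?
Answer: 5280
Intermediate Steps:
s(o, C) = 5/4 - o/2 (s(o, C) = -(2*o - 5)/4 = -(-5 + 2*o)/4 = 5/4 - o/2)
T = 2 (T = 10/5 = 10*(⅕) = 2)
P(D) = -D*(13/4 - D/2)/3 (P(D) = -((5/4 - D/2) + 2)*D/3 = -(13/4 - D/2)*D/3 = -D*(13/4 - D/2)/3)
z(Q, y) = 4
-30*z(P(-3), -4)*(-44) = -30*4*(-44) = -120*(-44) = 5280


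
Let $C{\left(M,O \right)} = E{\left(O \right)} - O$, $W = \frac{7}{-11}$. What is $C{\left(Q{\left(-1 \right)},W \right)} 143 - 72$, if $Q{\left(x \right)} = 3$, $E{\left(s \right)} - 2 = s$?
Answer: $214$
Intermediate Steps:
$E{\left(s \right)} = 2 + s$
$W = - \frac{7}{11}$ ($W = 7 \left(- \frac{1}{11}\right) = - \frac{7}{11} \approx -0.63636$)
$C{\left(M,O \right)} = 2$ ($C{\left(M,O \right)} = \left(2 + O\right) - O = 2$)
$C{\left(Q{\left(-1 \right)},W \right)} 143 - 72 = 2 \cdot 143 - 72 = 286 - 72 = 214$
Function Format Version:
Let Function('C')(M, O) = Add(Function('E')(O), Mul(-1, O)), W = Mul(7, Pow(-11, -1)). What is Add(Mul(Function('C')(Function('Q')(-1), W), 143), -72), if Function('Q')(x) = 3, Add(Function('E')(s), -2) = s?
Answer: 214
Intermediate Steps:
Function('E')(s) = Add(2, s)
W = Rational(-7, 11) (W = Mul(7, Rational(-1, 11)) = Rational(-7, 11) ≈ -0.63636)
Function('C')(M, O) = 2 (Function('C')(M, O) = Add(Add(2, O), Mul(-1, O)) = 2)
Add(Mul(Function('C')(Function('Q')(-1), W), 143), -72) = Add(Mul(2, 143), -72) = Add(286, -72) = 214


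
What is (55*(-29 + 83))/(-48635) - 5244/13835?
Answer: -59226378/134573045 ≈ -0.44011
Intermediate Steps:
(55*(-29 + 83))/(-48635) - 5244/13835 = (55*54)*(-1/48635) - 5244*1/13835 = 2970*(-1/48635) - 5244/13835 = -594/9727 - 5244/13835 = -59226378/134573045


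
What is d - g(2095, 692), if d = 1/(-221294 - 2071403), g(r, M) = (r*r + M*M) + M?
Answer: -11162181052958/2292697 ≈ -4.8686e+6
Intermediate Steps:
g(r, M) = M + M² + r² (g(r, M) = (r² + M²) + M = (M² + r²) + M = M + M² + r²)
d = -1/2292697 (d = 1/(-2292697) = -1/2292697 ≈ -4.3617e-7)
d - g(2095, 692) = -1/2292697 - (692 + 692² + 2095²) = -1/2292697 - (692 + 478864 + 4389025) = -1/2292697 - 1*4868581 = -1/2292697 - 4868581 = -11162181052958/2292697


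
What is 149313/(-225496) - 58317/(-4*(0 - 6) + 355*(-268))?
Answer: -529077/10788872 ≈ -0.049039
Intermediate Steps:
149313/(-225496) - 58317/(-4*(0 - 6) + 355*(-268)) = 149313*(-1/225496) - 58317/(-4*(-6) - 95140) = -2103/3176 - 58317/(24 - 95140) = -2103/3176 - 58317/(-95116) = -2103/3176 - 58317*(-1/95116) = -2103/3176 + 8331/13588 = -529077/10788872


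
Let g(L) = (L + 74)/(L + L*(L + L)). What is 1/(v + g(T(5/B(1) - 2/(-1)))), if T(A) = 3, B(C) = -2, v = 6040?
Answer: 3/18131 ≈ 0.00016546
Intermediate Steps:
g(L) = (74 + L)/(L + 2*L²) (g(L) = (74 + L)/(L + L*(2*L)) = (74 + L)/(L + 2*L²))
1/(v + g(T(5/B(1) - 2/(-1)))) = 1/(6040 + (74 + 3)/(3*(1 + 2*3))) = 1/(6040 + (⅓)*77/(1 + 6)) = 1/(6040 + (⅓)*77/7) = 1/(6040 + (⅓)*(⅐)*77) = 1/(6040 + 11/3) = 1/(18131/3) = 3/18131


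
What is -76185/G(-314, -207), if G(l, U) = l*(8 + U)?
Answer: -76185/62486 ≈ -1.2192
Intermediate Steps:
-76185/G(-314, -207) = -76185*(-1/(314*(8 - 207))) = -76185/((-314*(-199))) = -76185/62486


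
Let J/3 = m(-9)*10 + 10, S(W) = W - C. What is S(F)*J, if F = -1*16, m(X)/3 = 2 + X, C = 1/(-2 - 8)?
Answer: 9540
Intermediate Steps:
C = -1/10 (C = 1/(-10) = -1/10 ≈ -0.10000)
m(X) = 6 + 3*X (m(X) = 3*(2 + X) = 6 + 3*X)
F = -16
S(W) = 1/10 + W (S(W) = W - 1*(-1/10) = W + 1/10 = 1/10 + W)
J = -600 (J = 3*((6 + 3*(-9))*10 + 10) = 3*((6 - 27)*10 + 10) = 3*(-21*10 + 10) = 3*(-210 + 10) = 3*(-200) = -600)
S(F)*J = (1/10 - 16)*(-600) = -159/10*(-600) = 9540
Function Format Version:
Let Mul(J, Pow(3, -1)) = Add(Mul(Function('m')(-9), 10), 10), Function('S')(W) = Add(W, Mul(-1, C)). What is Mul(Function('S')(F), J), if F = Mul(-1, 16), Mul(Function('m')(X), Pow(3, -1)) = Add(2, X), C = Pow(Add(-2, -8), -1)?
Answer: 9540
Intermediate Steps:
C = Rational(-1, 10) (C = Pow(-10, -1) = Rational(-1, 10) ≈ -0.10000)
Function('m')(X) = Add(6, Mul(3, X)) (Function('m')(X) = Mul(3, Add(2, X)) = Add(6, Mul(3, X)))
F = -16
Function('S')(W) = Add(Rational(1, 10), W) (Function('S')(W) = Add(W, Mul(-1, Rational(-1, 10))) = Add(W, Rational(1, 10)) = Add(Rational(1, 10), W))
J = -600 (J = Mul(3, Add(Mul(Add(6, Mul(3, -9)), 10), 10)) = Mul(3, Add(Mul(Add(6, -27), 10), 10)) = Mul(3, Add(Mul(-21, 10), 10)) = Mul(3, Add(-210, 10)) = Mul(3, -200) = -600)
Mul(Function('S')(F), J) = Mul(Add(Rational(1, 10), -16), -600) = Mul(Rational(-159, 10), -600) = 9540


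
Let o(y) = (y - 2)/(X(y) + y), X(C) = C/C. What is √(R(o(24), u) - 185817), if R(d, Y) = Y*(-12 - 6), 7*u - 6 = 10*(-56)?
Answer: I*√9035229/7 ≈ 429.41*I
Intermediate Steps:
X(C) = 1
o(y) = (-2 + y)/(1 + y) (o(y) = (y - 2)/(1 + y) = (-2 + y)/(1 + y))
u = -554/7 (u = 6/7 + (10*(-56))/7 = 6/7 + (⅐)*(-560) = 6/7 - 80 = -554/7 ≈ -79.143)
R(d, Y) = -18*Y (R(d, Y) = Y*(-18) = -18*Y)
√(R(o(24), u) - 185817) = √(-18*(-554/7) - 185817) = √(9972/7 - 185817) = √(-1290747/7) = I*√9035229/7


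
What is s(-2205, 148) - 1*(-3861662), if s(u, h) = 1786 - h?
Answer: 3863300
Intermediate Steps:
s(-2205, 148) - 1*(-3861662) = (1786 - 1*148) - 1*(-3861662) = (1786 - 148) + 3861662 = 1638 + 3861662 = 3863300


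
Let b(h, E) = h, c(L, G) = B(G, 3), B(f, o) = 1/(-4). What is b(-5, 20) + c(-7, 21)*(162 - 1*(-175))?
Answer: -357/4 ≈ -89.250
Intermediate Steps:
B(f, o) = -1/4
c(L, G) = -1/4
b(-5, 20) + c(-7, 21)*(162 - 1*(-175)) = -5 - (162 - 1*(-175))/4 = -5 - (162 + 175)/4 = -5 - 1/4*337 = -5 - 337/4 = -357/4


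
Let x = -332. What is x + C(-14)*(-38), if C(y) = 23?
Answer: -1206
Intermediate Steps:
x + C(-14)*(-38) = -332 + 23*(-38) = -332 - 874 = -1206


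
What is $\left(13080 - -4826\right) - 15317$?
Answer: $2589$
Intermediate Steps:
$\left(13080 - -4826\right) - 15317 = \left(13080 + \left(-7518 + 12344\right)\right) - 15317 = \left(13080 + 4826\right) - 15317 = 17906 - 15317 = 2589$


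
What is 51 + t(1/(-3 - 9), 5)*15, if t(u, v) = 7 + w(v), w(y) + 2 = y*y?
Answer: 501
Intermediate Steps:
w(y) = -2 + y² (w(y) = -2 + y*y = -2 + y²)
t(u, v) = 5 + v² (t(u, v) = 7 + (-2 + v²) = 5 + v²)
51 + t(1/(-3 - 9), 5)*15 = 51 + (5 + 5²)*15 = 51 + (5 + 25)*15 = 51 + 30*15 = 51 + 450 = 501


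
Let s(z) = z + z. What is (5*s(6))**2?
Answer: 3600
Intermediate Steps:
s(z) = 2*z
(5*s(6))**2 = (5*(2*6))**2 = (5*12)**2 = 60**2 = 3600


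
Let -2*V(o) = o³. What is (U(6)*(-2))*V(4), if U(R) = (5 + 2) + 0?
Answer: 448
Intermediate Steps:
U(R) = 7 (U(R) = 7 + 0 = 7)
V(o) = -o³/2
(U(6)*(-2))*V(4) = (7*(-2))*(-½*4³) = -(-7)*64 = -14*(-32) = 448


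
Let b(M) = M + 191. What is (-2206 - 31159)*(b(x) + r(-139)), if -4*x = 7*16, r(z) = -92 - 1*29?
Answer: -1401330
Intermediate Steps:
r(z) = -121 (r(z) = -92 - 29 = -121)
x = -28 (x = -7*16/4 = -¼*112 = -28)
b(M) = 191 + M
(-2206 - 31159)*(b(x) + r(-139)) = (-2206 - 31159)*((191 - 28) - 121) = -33365*(163 - 121) = -33365*42 = -1401330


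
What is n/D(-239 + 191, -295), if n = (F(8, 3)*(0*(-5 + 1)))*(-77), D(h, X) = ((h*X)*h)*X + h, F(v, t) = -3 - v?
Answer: 0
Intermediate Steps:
D(h, X) = h + X²*h² (D(h, X) = ((X*h)*h)*X + h = (X*h²)*X + h = X²*h² + h = h + X²*h²)
n = 0 (n = ((-3 - 1*8)*(0*(-5 + 1)))*(-77) = ((-3 - 8)*(0*(-4)))*(-77) = -11*0*(-77) = 0*(-77) = 0)
n/D(-239 + 191, -295) = 0/(((-239 + 191)*(1 + (-239 + 191)*(-295)²))) = 0/((-48*(1 - 48*87025))) = 0/((-48*(1 - 4177200))) = 0/((-48*(-4177199))) = 0/200505552 = 0*(1/200505552) = 0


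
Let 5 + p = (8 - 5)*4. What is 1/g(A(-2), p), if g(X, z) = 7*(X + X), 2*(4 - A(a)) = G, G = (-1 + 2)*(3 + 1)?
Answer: 1/28 ≈ 0.035714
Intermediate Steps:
G = 4 (G = 1*4 = 4)
A(a) = 2 (A(a) = 4 - ½*4 = 4 - 2 = 2)
p = 7 (p = -5 + (8 - 5)*4 = -5 + 3*4 = -5 + 12 = 7)
g(X, z) = 14*X (g(X, z) = 7*(2*X) = 14*X)
1/g(A(-2), p) = 1/(14*2) = 1/28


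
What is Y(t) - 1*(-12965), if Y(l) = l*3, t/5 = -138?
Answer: 10895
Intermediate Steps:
t = -690 (t = 5*(-138) = -690)
Y(l) = 3*l
Y(t) - 1*(-12965) = 3*(-690) - 1*(-12965) = -2070 + 12965 = 10895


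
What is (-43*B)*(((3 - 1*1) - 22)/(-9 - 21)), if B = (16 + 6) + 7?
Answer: -2494/3 ≈ -831.33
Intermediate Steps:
B = 29 (B = 22 + 7 = 29)
(-43*B)*(((3 - 1*1) - 22)/(-9 - 21)) = (-43*29)*(((3 - 1*1) - 22)/(-9 - 21)) = -1247*((3 - 1) - 22)/(-30) = -1247*(2 - 22)*(-1)/30 = -(-24940)*(-1)/30 = -1247*⅔ = -2494/3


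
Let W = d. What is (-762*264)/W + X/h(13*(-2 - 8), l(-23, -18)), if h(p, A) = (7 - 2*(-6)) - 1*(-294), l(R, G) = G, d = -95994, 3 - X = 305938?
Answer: -1628053267/1669229 ≈ -975.33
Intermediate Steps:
X = -305935 (X = 3 - 1*305938 = 3 - 305938 = -305935)
W = -95994
h(p, A) = 313 (h(p, A) = (7 + 12) + 294 = 19 + 294 = 313)
(-762*264)/W + X/h(13*(-2 - 8), l(-23, -18)) = -762*264/(-95994) - 305935/313 = -201168*(-1/95994) - 305935*1/313 = 11176/5333 - 305935/313 = -1628053267/1669229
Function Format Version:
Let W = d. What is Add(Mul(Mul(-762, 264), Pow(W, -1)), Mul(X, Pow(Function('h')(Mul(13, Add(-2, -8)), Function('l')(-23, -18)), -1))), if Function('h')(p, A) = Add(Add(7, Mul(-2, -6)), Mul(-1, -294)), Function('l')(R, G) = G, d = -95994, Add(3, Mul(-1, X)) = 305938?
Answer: Rational(-1628053267, 1669229) ≈ -975.33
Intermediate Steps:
X = -305935 (X = Add(3, Mul(-1, 305938)) = Add(3, -305938) = -305935)
W = -95994
Function('h')(p, A) = 313 (Function('h')(p, A) = Add(Add(7, 12), 294) = Add(19, 294) = 313)
Add(Mul(Mul(-762, 264), Pow(W, -1)), Mul(X, Pow(Function('h')(Mul(13, Add(-2, -8)), Function('l')(-23, -18)), -1))) = Add(Mul(Mul(-762, 264), Pow(-95994, -1)), Mul(-305935, Pow(313, -1))) = Add(Mul(-201168, Rational(-1, 95994)), Mul(-305935, Rational(1, 313))) = Add(Rational(11176, 5333), Rational(-305935, 313)) = Rational(-1628053267, 1669229)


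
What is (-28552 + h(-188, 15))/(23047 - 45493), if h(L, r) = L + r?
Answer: 9575/7482 ≈ 1.2797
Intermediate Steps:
(-28552 + h(-188, 15))/(23047 - 45493) = (-28552 + (-188 + 15))/(23047 - 45493) = (-28552 - 173)/(-22446) = -28725*(-1/22446) = 9575/7482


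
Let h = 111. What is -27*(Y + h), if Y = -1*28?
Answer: -2241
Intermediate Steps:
Y = -28
-27*(Y + h) = -27*(-28 + 111) = -27*83 = -2241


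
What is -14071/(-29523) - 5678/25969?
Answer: 197778205/766682787 ≈ 0.25797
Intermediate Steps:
-14071/(-29523) - 5678/25969 = -14071*(-1/29523) - 5678*1/25969 = 14071/29523 - 5678/25969 = 197778205/766682787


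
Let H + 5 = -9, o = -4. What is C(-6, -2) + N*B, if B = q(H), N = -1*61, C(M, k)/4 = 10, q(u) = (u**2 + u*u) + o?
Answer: -23628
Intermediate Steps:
H = -14 (H = -5 - 9 = -14)
q(u) = -4 + 2*u**2 (q(u) = (u**2 + u*u) - 4 = (u**2 + u**2) - 4 = 2*u**2 - 4 = -4 + 2*u**2)
C(M, k) = 40 (C(M, k) = 4*10 = 40)
N = -61
B = 388 (B = -4 + 2*(-14)**2 = -4 + 2*196 = -4 + 392 = 388)
C(-6, -2) + N*B = 40 - 61*388 = 40 - 23668 = -23628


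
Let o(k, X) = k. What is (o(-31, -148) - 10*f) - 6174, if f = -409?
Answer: -2115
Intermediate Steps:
(o(-31, -148) - 10*f) - 6174 = (-31 - 10*(-409)) - 6174 = (-31 + 4090) - 6174 = 4059 - 6174 = -2115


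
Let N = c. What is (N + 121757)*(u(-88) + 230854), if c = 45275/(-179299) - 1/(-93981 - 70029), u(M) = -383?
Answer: 825196771961529262109/29406828990 ≈ 2.8061e+10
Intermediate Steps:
c = -7425373451/29406828990 (c = 45275*(-1/179299) - 1/(-164010) = -45275/179299 - 1*(-1/164010) = -45275/179299 + 1/164010 = -7425373451/29406828990 ≈ -0.25251)
N = -7425373451/29406828990 ≈ -0.25251
(N + 121757)*(u(-88) + 230854) = (-7425373451/29406828990 + 121757)*(-383 + 230854) = (3580479851961979/29406828990)*230471 = 825196771961529262109/29406828990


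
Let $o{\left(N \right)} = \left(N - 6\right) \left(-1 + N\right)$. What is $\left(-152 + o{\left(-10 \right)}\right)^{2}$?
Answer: $576$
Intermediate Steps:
$o{\left(N \right)} = \left(-1 + N\right) \left(-6 + N\right)$ ($o{\left(N \right)} = \left(-6 + N\right) \left(-1 + N\right) = \left(-1 + N\right) \left(-6 + N\right)$)
$\left(-152 + o{\left(-10 \right)}\right)^{2} = \left(-152 + \left(6 + \left(-10\right)^{2} - -70\right)\right)^{2} = \left(-152 + \left(6 + 100 + 70\right)\right)^{2} = \left(-152 + 176\right)^{2} = 24^{2} = 576$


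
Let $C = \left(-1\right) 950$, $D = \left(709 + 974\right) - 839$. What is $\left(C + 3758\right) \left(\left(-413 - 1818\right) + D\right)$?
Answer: $-3894696$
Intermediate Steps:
$D = 844$ ($D = 1683 - 839 = 844$)
$C = -950$
$\left(C + 3758\right) \left(\left(-413 - 1818\right) + D\right) = \left(-950 + 3758\right) \left(\left(-413 - 1818\right) + 844\right) = 2808 \left(\left(-413 - 1818\right) + 844\right) = 2808 \left(-2231 + 844\right) = 2808 \left(-1387\right) = -3894696$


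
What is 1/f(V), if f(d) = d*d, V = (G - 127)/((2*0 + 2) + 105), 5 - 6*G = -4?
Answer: 45796/63001 ≈ 0.72691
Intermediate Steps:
G = 3/2 (G = 5/6 - 1/6*(-4) = 5/6 + 2/3 = 3/2 ≈ 1.5000)
V = -251/214 (V = (3/2 - 127)/((2*0 + 2) + 105) = -251/(2*((0 + 2) + 105)) = -251/(2*(2 + 105)) = -251/2/107 = -251/2*1/107 = -251/214 ≈ -1.1729)
f(d) = d**2
1/f(V) = 1/((-251/214)**2) = 1/(63001/45796) = 45796/63001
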